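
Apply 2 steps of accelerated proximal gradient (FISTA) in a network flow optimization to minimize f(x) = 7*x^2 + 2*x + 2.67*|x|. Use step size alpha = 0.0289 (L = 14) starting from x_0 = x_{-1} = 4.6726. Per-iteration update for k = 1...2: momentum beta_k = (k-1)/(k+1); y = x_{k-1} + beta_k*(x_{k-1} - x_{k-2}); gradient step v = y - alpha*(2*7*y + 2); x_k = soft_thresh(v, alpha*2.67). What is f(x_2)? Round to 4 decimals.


FISTA on f(x) = 7*x^2 + 2*x + 2.67*|x|
L = 14, alpha = 0.0289
Iteration 1: beta = 0.0, y = 4.6726 + 0.0*(4.6726 - 4.6726) = 4.6726
  grad(y) = 67.4164, v = y - alpha*grad = 2.7243
  prox(v) = soft_thresh(2.7243, 0.0772) = 2.6471
Iteration 2: beta = 0.3333, y = 2.6471 + 0.3333*(2.6471 - 4.6726) = 1.9719
  grad(y) = 29.6071, v = y - alpha*grad = 1.1163
  prox(v) = soft_thresh(1.1163, 0.0772) = 1.0391
f(x_2) = 7*1.0391^2 + 2*1.0391 + 2.67*|1.0391| = 12.4112


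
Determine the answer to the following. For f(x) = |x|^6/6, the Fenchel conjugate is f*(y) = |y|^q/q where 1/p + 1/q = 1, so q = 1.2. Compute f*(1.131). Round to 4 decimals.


The conjugate exponent q satisfies 1/p + 1/q = 1.
p = 6, so q = 6/(6 - 1) = 1.2
|y|^q = 1.131^1.2 = 1.1592
f*(1.131) = 1.1592 / 1.2 = 0.966


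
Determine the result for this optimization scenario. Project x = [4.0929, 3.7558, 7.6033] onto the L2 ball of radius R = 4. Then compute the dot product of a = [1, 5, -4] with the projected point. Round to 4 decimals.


Step 1: Compute ||x|| (intermediates to 6 decimals).
||x|| = sqrt(4.0929^2 + 3.7558^2 + 7.6033^2) = 9.416371
Step 2: Project.
Since ||x|| > R, scale = R/||x|| = 4/9.416371 = 0.424792, proj(x) = scale * x
proj(x) = [1.738631, 1.595434, 3.229821]
Step 3: Dot product.
a^T * proj(x) = 1*1.738631 + 5*1.595434 - 4*3.229821 = -3.2035


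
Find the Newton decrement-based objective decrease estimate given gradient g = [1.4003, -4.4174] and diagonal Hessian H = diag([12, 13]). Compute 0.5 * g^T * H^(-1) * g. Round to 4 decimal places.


Step 1: H is diagonal, so H^(-1) * g = [0.1167, -0.3398].
Step 2: g^T H^(-1) g = sum_i g_i^2 / H_ii
  = (1.4003)^2/12 + (-4.4174)^2/13
  = 0.1634 + 1.501 = 1.6644
Step 3: Objective decrease = 0.5 * g^T H^(-1) g = 0.8322


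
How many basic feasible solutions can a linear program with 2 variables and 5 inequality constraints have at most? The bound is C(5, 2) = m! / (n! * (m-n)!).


Each vertex corresponds to some choice of n active constraints out of m, so the number of vertices is at most C(m, n) = m! / (n!(m-n)!).
m = 5, n = 2
Numerator: 5 * 4
Denominator: 2! = 2
C(5, 2) = 10


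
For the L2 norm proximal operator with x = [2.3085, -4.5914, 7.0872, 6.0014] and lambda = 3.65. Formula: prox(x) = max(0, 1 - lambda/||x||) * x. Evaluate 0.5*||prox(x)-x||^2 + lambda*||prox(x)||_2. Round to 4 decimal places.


Step 1: Compute ||x||.
||x|| = 10.6139
Step 2: Compute scaling factor.
scale = max(0, 1 - 3.65/10.6139) = 0.6561
Step 3: prox(x) = [1.5146, -3.0125, 4.65, 3.9376]
||prox(x)|| = 6.9639
Step 4: Proximal objective.
0.5*||prox-x||^2 = 6.6613
lambda*||prox|| = 25.4182
Total = 32.0796


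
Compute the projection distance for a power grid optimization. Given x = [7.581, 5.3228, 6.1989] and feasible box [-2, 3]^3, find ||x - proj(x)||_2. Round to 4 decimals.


Project each component onto [-2, 3].
clip(7.581) = 3.0, clip(5.3228) = 3.0, clip(6.1989) = 3.0
Projection = [3.0, 3.0, 3.0]
Squared diffs: [20.9856, 5.3954, 10.233]
Distance = sqrt(36.614) = 6.0509


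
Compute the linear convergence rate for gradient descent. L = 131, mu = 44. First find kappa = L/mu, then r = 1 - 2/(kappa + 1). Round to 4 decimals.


Step 1: Compute the condition number.
kappa = L/mu = 131/44 = 2.9773
Step 2: Compute the convergence rate.
r = 1 - 2/(kappa + 1) = 1 - 2*mu/(L + mu) = (L - mu)/(L + mu) = 87/175 = 0.4971


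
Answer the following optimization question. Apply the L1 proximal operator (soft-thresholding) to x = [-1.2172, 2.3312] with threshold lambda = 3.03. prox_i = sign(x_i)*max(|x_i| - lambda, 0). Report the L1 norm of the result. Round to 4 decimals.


Soft-thresholding with lambda = 3.03:
prox(-1.2172) = sign(-1.2172)*max(|-1.2172| - 3.03, 0) = 0.0
prox(2.3312) = sign(2.3312)*max(|2.3312| - 3.03, 0) = 0.0
prox(x) = [0.0, 0.0]
||prox(x)||_1 = 0.0 + 0.0 = 0.0


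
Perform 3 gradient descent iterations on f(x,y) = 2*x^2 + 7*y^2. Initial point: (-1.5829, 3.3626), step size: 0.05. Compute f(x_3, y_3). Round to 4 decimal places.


Gradient descent on f(x,y) = 2*x^2 + 7*y^2.
Starting point: (-1.5829, 3.3626), alpha = 0.05
Step 1: grad_x = 2*2*-1.5829 = -6.3316, grad_y = 2*7*3.3626 = 47.0764
  x_1 = -1.5829 - 0.05*-6.3316 = -1.2663
  y_1 = 3.3626 - 0.05*47.0764 = 1.0088
Step 2: grad_x = 2*2*-1.2663 = -5.0653, grad_y = 2*7*1.0088 = 14.1229
  x_2 = -1.2663 - 0.05*-5.0653 = -1.0131
  y_2 = 1.0088 - 0.05*14.1229 = 0.3026
Step 3: grad_x = 2*2*-1.0131 = -4.0522, grad_y = 2*7*0.3026 = 4.2369
  x_3 = -1.0131 - 0.05*-4.0522 = -0.8104
  y_3 = 0.3026 - 0.05*4.2369 = 0.0908
f(-0.8104, 0.0908) = 2*(-0.8104)^2 + 7*0.0908^2 = 1.3713


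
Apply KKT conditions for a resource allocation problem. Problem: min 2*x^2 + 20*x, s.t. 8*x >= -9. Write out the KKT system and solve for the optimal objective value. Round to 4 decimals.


Step 1: Try lambda = 0 (constraint inactive).
x_unc = -20/(2*2) = -5.0
Check: 8*-5.0 = -40.0 < -9 -- violated!
Step 2: Constraint must be active: 8*x = -9
x* = -9/8 = -1.125
lambda = (2*2*(-1.125) + 20)/8 = 1.9375
Step 3: Compute optimal value.
f(x*) = 2*(-1.125)^2 + 20*(-1.125) = -19.9688


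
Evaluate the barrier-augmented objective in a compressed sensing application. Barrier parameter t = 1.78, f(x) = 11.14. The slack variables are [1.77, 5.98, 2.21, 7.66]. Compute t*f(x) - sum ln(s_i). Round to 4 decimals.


Step 1: Compute log-barrier.
ln values: [0.571, 1.7884, 0.793, 2.036]
phi = -(0.571 + 1.7884 + 0.793 + 2.036) = -5.1884
Step 2: Compute augmented objective.
t*f(x) = 1.78*11.14 = 19.8292
Total = 19.8292 - 5.1884 = 14.6408


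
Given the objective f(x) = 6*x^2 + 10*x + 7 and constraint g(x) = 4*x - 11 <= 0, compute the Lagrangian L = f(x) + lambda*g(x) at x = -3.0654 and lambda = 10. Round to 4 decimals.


Step 1: Evaluate f(x).
f(-3.0654) = 6*(-3.0654)^2 + 10*(-3.0654) + 7 = 32.7261
Step 2: Evaluate g(x).
g(-3.0654) = 4*-3.0654 - 11 = -23.2616
Step 3: Compute Lagrangian.
L = 32.7261 + 10*-23.2616 = -199.8899


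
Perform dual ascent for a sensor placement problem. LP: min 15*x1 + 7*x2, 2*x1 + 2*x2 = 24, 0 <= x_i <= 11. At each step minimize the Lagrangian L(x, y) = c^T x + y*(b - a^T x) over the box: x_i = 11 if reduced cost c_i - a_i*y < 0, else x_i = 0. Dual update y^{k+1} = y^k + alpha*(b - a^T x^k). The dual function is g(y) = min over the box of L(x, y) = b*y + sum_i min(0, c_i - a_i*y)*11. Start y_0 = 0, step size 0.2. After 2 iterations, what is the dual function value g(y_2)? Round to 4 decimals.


Dual ascent for LP: min 15*x1 + 7*x2, 2*x1 + 2*x2 = 24, 0 <= x_i <= 11
Step 1: y^k = 0.0, reduced costs: (15.0, 7.0)
  x^k = (0.0, 0.0), subgradient = b - a^T x = 24.0
  y^{k+1} = 0.0 + 0.2*24.0 = 4.8
Step 2: y^k = 4.8, reduced costs: (5.4, -2.6)
  x^k = (0.0, 11.0), subgradient = b - a^T x = 2.0
  y^{k+1} = 4.8 + 0.2*2.0 = 5.2
Dual objective at y_2 = 5.2: reduced costs (4.6, -3.4), box minimizer x = (0.0, 11.0)
g(y_2) = b*y + (c1 - a1*y)*x1 + (c2 - a2*y)*x2 = 24*5.2 + 4.6*0.0 + (-3.4)*11.0 = 124.8 + 0.0 - 37.4 = 87.4


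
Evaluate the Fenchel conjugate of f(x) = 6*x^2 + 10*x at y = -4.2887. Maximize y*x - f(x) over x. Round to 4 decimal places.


f*(y) = sup_x {y*x - a*x^2 - b*x} = sup_x {(y-b)*x - a*x^2}
FOC: (y - b) - 2a*x = 0 => x* = (y - b)/(2a)
x* = (-4.2887 - 10)/(2*6) = -1.1907
f*(-4.2887) = (y-b)^2/(4a) = (-4.2887 - 10)^2/(4*6)
= 204.1669/24 = 8.507


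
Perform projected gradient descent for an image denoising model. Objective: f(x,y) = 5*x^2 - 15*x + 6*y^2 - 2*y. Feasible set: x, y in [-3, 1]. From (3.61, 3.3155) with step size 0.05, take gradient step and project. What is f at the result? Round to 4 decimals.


Step 1: Compute gradient at (3.61, 3.3155).
grad_x = 2*5*3.61 - 15 = 21.1
grad_y = 2*6*3.3155 - 2 = 37.786
Step 2: Gradient step.
x_raw = 3.61 - 0.05*21.1 = 2.555
y_raw = 3.3155 - 0.05*37.786 = 1.4262
Step 3: Project onto [-3, 1].
x_proj = clip(2.555) = 1.0
y_proj = clip(1.4262) = 1.0
Step 4: Evaluate f.
f(1.0, 1.0) = -6.0


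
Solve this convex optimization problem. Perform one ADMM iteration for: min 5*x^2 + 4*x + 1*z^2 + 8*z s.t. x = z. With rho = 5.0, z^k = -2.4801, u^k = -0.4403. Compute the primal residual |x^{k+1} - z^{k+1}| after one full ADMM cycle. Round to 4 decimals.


ADMM iteration with rho = 5.0, z^k = -2.4801, u^k = -0.4403
Step 1: x-update.
Minimize 5*x^2 + 4*x + (5.0/2)*(x + 2.4801 - 0.4403)^2
FOC: (2*5 + 5.0)*x = -4 + 5.0*(-2.4801 + 0.4403)
x^{k+1} = -0.9466
Step 2: z-update.
Minimize 1*z^2 + 8*z + (5.0/2)*(-0.9466 - z - 0.4403)^2
FOC: (2*1 + 5.0)*z = -8 + 5.0*(-0.9466 - 0.4403)
z^{k+1} = -2.1335
Step 3: u-update.
u^{k+1} = -0.4403 - 0.9466 + 2.1335 = 0.7466
Step 4: Primal residual = |-0.9466 + 2.1335| = 1.1869


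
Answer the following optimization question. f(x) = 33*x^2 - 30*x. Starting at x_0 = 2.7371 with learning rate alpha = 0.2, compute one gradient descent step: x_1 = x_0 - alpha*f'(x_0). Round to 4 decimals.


We compute the gradient at x_0 and apply the update.
f'(x) = 66*x - 30
f'(2.7371) = 66*2.7371 - 30 = 150.6486
x_1 = 2.7371 - 0.2*150.6486 = -27.3926


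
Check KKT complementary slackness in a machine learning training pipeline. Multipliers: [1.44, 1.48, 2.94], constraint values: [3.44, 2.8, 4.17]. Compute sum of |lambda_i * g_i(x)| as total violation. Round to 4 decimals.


KKT complementary slackness check:
lambda_1 * g_1 = 1.44 * 3.44 = 4.9536
lambda_2 * g_2 = 1.48 * 2.8 = 4.144
lambda_3 * g_3 = 2.94 * 4.17 = 12.2598
Total violation = 4.9536 + 4.144 + 12.2598 = 21.3574


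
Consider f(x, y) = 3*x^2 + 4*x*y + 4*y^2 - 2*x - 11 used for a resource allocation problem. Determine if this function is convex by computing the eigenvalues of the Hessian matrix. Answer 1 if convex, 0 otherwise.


The Hessian of f(x,y) = 3*x^2 + 4*x*y + 4*y^2 - 2*x - 11 is:
H = [[6, 4], [4, 8]]
Trace = 6 + 8 = 14
Determinant = 6*8 - (4)^2 = 32
Discriminant = (14)^2 - 4*32 = 68.0
Eigenvalues: lambda_1 = 2.8769, lambda_2 = 11.1231
The function is convex.

1


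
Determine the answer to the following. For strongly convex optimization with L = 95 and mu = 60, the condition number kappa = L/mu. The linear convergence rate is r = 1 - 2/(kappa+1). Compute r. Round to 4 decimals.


Step 1: Compute the condition number.
kappa = L/mu = 95/60 = 1.5833
Step 2: Compute the convergence rate.
r = 1 - 2/(kappa + 1) = 1 - 2*mu/(L + mu) = (L - mu)/(L + mu) = 35/155 = 0.2258


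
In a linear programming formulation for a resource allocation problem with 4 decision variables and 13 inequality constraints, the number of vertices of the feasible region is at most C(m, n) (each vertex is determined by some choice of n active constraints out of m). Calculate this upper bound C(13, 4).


Each vertex corresponds to some choice of n active constraints out of m, so the number of vertices is at most C(m, n) = m! / (n!(m-n)!).
m = 13, n = 4
Numerator: 13 * 12 * 11 * 10
Denominator: 4! = 24
C(13, 4) = 715


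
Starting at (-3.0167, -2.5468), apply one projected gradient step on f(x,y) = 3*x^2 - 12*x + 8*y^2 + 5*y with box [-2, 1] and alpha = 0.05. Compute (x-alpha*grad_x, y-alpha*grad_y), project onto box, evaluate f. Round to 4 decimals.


Step 1: Compute gradient at (-3.0167, -2.5468).
grad_x = 2*3*-3.0167 - 12 = -30.1002
grad_y = 2*8*-2.5468 + 5 = -35.7488
Step 2: Gradient step.
x_raw = -3.0167 - 0.05*-30.1002 = -1.5117
y_raw = -2.5468 - 0.05*-35.7488 = -0.7594
Step 3: Project onto [-2, 1].
x_proj = clip(-1.5117) = -1.5117
y_proj = clip(-0.7594) = -0.7594
Step 4: Evaluate f.
f(-1.5117, -0.7594) = 25.8121


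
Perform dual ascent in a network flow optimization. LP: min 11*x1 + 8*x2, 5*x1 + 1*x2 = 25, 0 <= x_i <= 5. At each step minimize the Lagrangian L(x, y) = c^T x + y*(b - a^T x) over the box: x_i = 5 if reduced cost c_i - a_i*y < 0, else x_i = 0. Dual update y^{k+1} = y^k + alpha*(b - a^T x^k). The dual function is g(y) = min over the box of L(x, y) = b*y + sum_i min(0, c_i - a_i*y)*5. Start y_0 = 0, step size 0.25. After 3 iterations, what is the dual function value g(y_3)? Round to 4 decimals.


Dual ascent for LP: min 11*x1 + 8*x2, 5*x1 + 1*x2 = 25, 0 <= x_i <= 5
Step 1: y^k = 0.0, reduced costs: (11.0, 8.0)
  x^k = (0.0, 0.0), subgradient = b - a^T x = 25.0
  y^{k+1} = 0.0 + 0.25*25.0 = 6.25
Step 2: y^k = 6.25, reduced costs: (-20.25, 1.75)
  x^k = (5.0, 0.0), subgradient = b - a^T x = 0.0
  y^{k+1} = 6.25 + 0.25*0.0 = 6.25
Step 3: y^k = 6.25, reduced costs: (-20.25, 1.75)
  x^k = (5.0, 0.0), subgradient = b - a^T x = 0.0
  y^{k+1} = 6.25 + 0.25*0.0 = 6.25
Dual objective at y_3 = 6.25: reduced costs (-20.25, 1.75), box minimizer x = (5.0, 0.0)
g(y_3) = b*y + (c1 - a1*y)*x1 + (c2 - a2*y)*x2 = 25*6.25 + (-20.25)*5.0 + 1.75*0.0 = 156.25 - 101.25 + 0.0 = 55.0


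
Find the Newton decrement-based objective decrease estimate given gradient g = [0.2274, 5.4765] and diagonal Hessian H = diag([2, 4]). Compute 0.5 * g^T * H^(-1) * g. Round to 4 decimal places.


Step 1: H is diagonal, so H^(-1) * g = [0.1137, 1.3691].
Step 2: g^T H^(-1) g = sum_i g_i^2 / H_ii
  = (0.2274)^2/2 + (5.4765)^2/4
  = 0.0259 + 7.498 = 7.5239
Step 3: Objective decrease = 0.5 * g^T H^(-1) g = 3.7619


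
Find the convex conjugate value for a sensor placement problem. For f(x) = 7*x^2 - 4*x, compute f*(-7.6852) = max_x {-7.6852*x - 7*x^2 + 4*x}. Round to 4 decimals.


f*(y) = sup_x {y*x - a*x^2 - b*x} = sup_x {(y-b)*x - a*x^2}
FOC: (y - b) - 2a*x = 0 => x* = (y - b)/(2a)
x* = (-7.6852 + 4)/(2*7) = -0.2632
f*(-7.6852) = (y-b)^2/(4a) = (-7.6852 + 4)^2/(4*7)
= 13.5807/28 = 0.485


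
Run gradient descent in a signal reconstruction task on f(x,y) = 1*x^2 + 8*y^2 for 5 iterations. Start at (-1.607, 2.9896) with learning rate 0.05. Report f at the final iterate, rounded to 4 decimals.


Gradient descent on f(x,y) = 1*x^2 + 8*y^2.
Starting point: (-1.607, 2.9896), alpha = 0.05
Step 1: grad_x = 2*1*-1.607 = -3.214, grad_y = 2*8*2.9896 = 47.8336
  x_1 = -1.607 - 0.05*-3.214 = -1.4463
  y_1 = 2.9896 - 0.05*47.8336 = 0.5979
Step 2: grad_x = 2*1*-1.4463 = -2.8926, grad_y = 2*8*0.5979 = 9.5667
  x_2 = -1.4463 - 0.05*-2.8926 = -1.3017
  y_2 = 0.5979 - 0.05*9.5667 = 0.1196
Step 3: grad_x = 2*1*-1.3017 = -2.6033, grad_y = 2*8*0.1196 = 1.9133
  x_3 = -1.3017 - 0.05*-2.6033 = -1.1715
  y_3 = 0.1196 - 0.05*1.9133 = 0.0239
Step 4: grad_x = 2*1*-1.1715 = -2.343, grad_y = 2*8*0.0239 = 0.3827
  x_4 = -1.1715 - 0.05*-2.343 = -1.0544
  y_4 = 0.0239 - 0.05*0.3827 = 0.0048
Step 5: grad_x = 2*1*-1.0544 = -2.1087, grad_y = 2*8*0.0048 = 0.0765
  x_5 = -1.0544 - 0.05*-2.1087 = -0.9489
  y_5 = 0.0048 - 0.05*0.0765 = 0.001
f(-0.9489, 0.001) = 1*(-0.9489)^2 + 8*0.001^2 = 0.9005


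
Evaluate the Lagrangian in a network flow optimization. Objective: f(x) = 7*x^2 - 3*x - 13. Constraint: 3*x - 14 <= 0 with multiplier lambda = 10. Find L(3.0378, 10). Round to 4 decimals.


Step 1: Evaluate f(x).
f(3.0378) = 7*3.0378^2 - 3*3.0378 - 13 = 42.4842
Step 2: Evaluate g(x).
g(3.0378) = 3*3.0378 - 14 = -4.8866
Step 3: Compute Lagrangian.
L = 42.4842 + 10*-4.8866 = -6.3818


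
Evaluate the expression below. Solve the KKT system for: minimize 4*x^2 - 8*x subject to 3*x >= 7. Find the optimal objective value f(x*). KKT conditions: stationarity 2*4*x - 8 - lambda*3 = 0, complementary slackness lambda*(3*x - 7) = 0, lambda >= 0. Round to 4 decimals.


Step 1: Try lambda = 0 (constraint inactive).
x_unc = 8/(2*4) = 1.0
Check: 3*1.0 = 3.0 < 7 -- violated!
Step 2: Constraint must be active: 3*x = 7
x* = 7/3 = 2.3333 (rounded; the exact value 7/3 is used below)
lambda = (2*4*(7/3) - 8)/3 = 3.5556
Step 3: Compute optimal value.
f(x*) = 4*(7/3)^2 - 8*(7/3) = 3.1111


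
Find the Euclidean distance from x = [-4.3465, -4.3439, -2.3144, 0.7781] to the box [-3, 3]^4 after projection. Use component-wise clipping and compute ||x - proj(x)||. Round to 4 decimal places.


Project each component onto [-3, 3].
clip(-4.3465) = -3.0, clip(-4.3439) = -3.0, clip(-2.3144) = -2.3144, clip(0.7781) = 0.7781
Projection = [-3.0, -3.0, -2.3144, 0.7781]
Squared diffs: [1.8131, 1.8061, 0.0, 0.0]
Distance = sqrt(3.6192) = 1.9024


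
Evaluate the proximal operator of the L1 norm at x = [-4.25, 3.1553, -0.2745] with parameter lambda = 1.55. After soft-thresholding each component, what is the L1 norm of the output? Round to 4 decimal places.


Soft-thresholding with lambda = 1.55:
prox(-4.25) = sign(-4.25)*max(|-4.25| - 1.55, 0) = -2.7
prox(3.1553) = sign(3.1553)*max(|3.1553| - 1.55, 0) = 1.6053
prox(-0.2745) = sign(-0.2745)*max(|-0.2745| - 1.55, 0) = 0.0
prox(x) = [-2.7, 1.6053, 0.0]
||prox(x)||_1 = 2.7 + 1.6053 + 0.0 = 4.3053


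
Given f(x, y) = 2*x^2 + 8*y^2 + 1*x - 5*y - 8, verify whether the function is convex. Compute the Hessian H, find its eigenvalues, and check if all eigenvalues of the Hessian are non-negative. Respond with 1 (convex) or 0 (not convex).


The Hessian of f(x,y) = 2*x^2 + 8*y^2 + 1*x - 5*y - 8 is:
H = [[4, 0], [0, 16]]
Trace = 4 + 16 = 20
Determinant = 4*16 - (0)^2 = 64
Discriminant = (20)^2 - 4*64 = 144.0
Eigenvalues: lambda_1 = 4.0, lambda_2 = 16.0
The function is convex.

1


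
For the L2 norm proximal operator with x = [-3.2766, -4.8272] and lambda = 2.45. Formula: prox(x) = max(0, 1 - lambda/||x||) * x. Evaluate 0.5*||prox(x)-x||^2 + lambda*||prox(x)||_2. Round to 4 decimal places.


Step 1: Compute ||x||.
||x|| = 5.8342
Step 2: Compute scaling factor.
scale = max(0, 1 - 2.45/5.8342) = 0.5801
Step 3: prox(x) = [-1.9006, -2.8001]
||prox(x)|| = 3.3842
Step 4: Proximal objective.
0.5*||prox-x||^2 = 3.0013
lambda*||prox|| = 8.2913
Total = 11.2926


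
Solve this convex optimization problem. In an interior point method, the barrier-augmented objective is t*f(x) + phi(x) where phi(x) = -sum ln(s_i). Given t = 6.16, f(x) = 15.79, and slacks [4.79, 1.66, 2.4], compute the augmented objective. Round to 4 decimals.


Step 1: Compute log-barrier.
ln values: [1.5665, 0.5068, 0.8755]
phi = -(1.5665 + 0.5068 + 0.8755) = -2.9488
Step 2: Compute augmented objective.
t*f(x) = 6.16*15.79 = 97.2664
Total = 97.2664 - 2.9488 = 94.3176


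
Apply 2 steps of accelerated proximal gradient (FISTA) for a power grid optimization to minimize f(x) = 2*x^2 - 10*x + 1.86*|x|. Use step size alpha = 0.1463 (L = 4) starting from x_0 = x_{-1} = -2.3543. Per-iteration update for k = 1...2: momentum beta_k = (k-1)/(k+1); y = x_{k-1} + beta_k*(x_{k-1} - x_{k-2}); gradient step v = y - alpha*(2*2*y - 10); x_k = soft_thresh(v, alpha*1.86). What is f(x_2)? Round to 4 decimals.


FISTA on f(x) = 2*x^2 - 10*x + 1.86*|x|
L = 4, alpha = 0.1463
Iteration 1: beta = 0.0, y = -2.3543 + 0.0*(-2.3543 + 2.3543) = -2.3543
  grad(y) = -19.4172, v = y - alpha*grad = 0.4864
  prox(v) = soft_thresh(0.4864, 0.2721) = 0.2143
Iteration 2: beta = 0.3333, y = 0.2143 + 0.3333*(0.2143 + 2.3543) = 1.0705
  grad(y) = -5.7179, v = y - alpha*grad = 1.9071
  prox(v) = soft_thresh(1.9071, 0.2721) = 1.6349
f(x_2) = 2*1.6349^2 - 10*1.6349 + 1.86*|1.6349| = -7.9623


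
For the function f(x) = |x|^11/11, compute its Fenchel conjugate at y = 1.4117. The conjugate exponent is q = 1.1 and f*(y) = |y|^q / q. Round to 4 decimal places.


The conjugate exponent q satisfies 1/p + 1/q = 1.
p = 11, so q = 11/(11 - 1) = 1.1
|y|^q = 1.4117^1.1 = 1.4612
f*(1.4117) = 1.4612 / 1.1 = 1.3284


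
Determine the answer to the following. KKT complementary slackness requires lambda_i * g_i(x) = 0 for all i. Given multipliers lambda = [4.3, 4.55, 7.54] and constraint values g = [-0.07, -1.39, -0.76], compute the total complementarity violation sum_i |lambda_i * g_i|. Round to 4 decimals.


KKT complementary slackness check:
lambda_1 * g_1 = 4.3 * -0.07 = -0.301
lambda_2 * g_2 = 4.55 * -1.39 = -6.3245
lambda_3 * g_3 = 7.54 * -0.76 = -5.7304
Total violation = 0.301 + 6.3245 + 5.7304 = 12.3559


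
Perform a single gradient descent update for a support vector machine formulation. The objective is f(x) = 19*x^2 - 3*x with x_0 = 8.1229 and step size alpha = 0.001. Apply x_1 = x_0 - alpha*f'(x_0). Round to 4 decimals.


We compute the gradient at x_0 and apply the update.
f'(x) = 38*x - 3
f'(8.1229) = 38*8.1229 - 3 = 305.6702
x_1 = 8.1229 - 0.001*305.6702 = 7.8172


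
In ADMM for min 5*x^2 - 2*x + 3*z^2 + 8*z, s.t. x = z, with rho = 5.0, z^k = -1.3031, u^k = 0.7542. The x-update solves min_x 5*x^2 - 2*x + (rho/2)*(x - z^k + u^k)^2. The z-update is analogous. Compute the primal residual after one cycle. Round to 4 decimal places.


ADMM iteration with rho = 5.0, z^k = -1.3031, u^k = 0.7542
Step 1: x-update.
Minimize 5*x^2 - 2*x + (5.0/2)*(x + 1.3031 + 0.7542)^2
FOC: (2*5 + 5.0)*x = 2 + 5.0*(-1.3031 - 0.7542)
x^{k+1} = -0.5524
Step 2: z-update.
Minimize 3*z^2 + 8*z + (5.0/2)*(-0.5524 - z + 0.7542)^2
FOC: (2*3 + 5.0)*z = -8 + 5.0*(-0.5524 + 0.7542)
z^{k+1} = -0.6356
Step 3: u-update.
u^{k+1} = 0.7542 - 0.5524 + 0.6356 = 0.8373
Step 4: Primal residual = |-0.5524 + 0.6356| = 0.0831


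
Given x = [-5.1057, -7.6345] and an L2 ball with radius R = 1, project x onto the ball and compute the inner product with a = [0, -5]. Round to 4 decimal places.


Step 1: Compute ||x|| (intermediates to 6 decimals).
||x|| = sqrt((-5.1057)^2 + (-7.6345)^2) = 9.18443
Step 2: Project.
Since ||x|| > R, scale = R/||x|| = 1/9.18443 = 0.10888, proj(x) = scale * x
proj(x) = [-0.555909, -0.831244]
Step 3: Dot product.
a^T * proj(x) = 0*(-0.555909) - 5*(-0.831244) = 4.1562


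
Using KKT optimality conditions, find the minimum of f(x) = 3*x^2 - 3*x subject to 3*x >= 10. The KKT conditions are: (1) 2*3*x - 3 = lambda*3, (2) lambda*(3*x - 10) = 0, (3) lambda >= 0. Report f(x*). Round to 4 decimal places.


Step 1: Try lambda = 0 (constraint inactive).
x_unc = 3/(2*3) = 0.5
Check: 3*0.5 = 1.5 < 10 -- violated!
Step 2: Constraint must be active: 3*x = 10
x* = 10/3 = 3.3333 (rounded; the exact value 10/3 is used below)
lambda = (2*3*(10/3) - 3)/3 = 5.6667
Step 3: Compute optimal value.
f(x*) = 3*(10/3)^2 - 3*(10/3) = 23.3333


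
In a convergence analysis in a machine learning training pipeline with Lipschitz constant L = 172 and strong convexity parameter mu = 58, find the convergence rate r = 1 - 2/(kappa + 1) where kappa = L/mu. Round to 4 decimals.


Step 1: Compute the condition number.
kappa = L/mu = 172/58 = 2.9655
Step 2: Compute the convergence rate.
r = 1 - 2/(kappa + 1) = 1 - 2*mu/(L + mu) = (L - mu)/(L + mu) = 114/230 = 0.4957


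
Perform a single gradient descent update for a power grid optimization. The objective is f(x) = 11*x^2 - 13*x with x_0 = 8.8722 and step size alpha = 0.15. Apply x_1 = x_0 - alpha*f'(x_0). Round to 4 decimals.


We compute the gradient at x_0 and apply the update.
f'(x) = 22*x - 13
f'(8.8722) = 22*8.8722 - 13 = 182.1884
x_1 = 8.8722 - 0.15*182.1884 = -18.4561


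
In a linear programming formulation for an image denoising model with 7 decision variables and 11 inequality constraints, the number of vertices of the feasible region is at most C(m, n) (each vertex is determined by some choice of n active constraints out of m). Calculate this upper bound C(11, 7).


Each vertex corresponds to some choice of n active constraints out of m, so the number of vertices is at most C(m, n) = m! / (n!(m-n)!).
m = 11, n = 7
Numerator: 11 * 10 * 9 * 8 * 7 * 6 * 5
Denominator: 7! = 5040
C(11, 7) = 330


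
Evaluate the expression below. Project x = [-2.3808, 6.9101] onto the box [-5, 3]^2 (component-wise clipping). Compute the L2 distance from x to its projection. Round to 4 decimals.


Project each component onto [-5, 3].
clip(-2.3808) = -2.3808, clip(6.9101) = 3.0
Projection = [-2.3808, 3.0]
Squared diffs: [0.0, 15.2889]
Distance = sqrt(15.2889) = 3.9101


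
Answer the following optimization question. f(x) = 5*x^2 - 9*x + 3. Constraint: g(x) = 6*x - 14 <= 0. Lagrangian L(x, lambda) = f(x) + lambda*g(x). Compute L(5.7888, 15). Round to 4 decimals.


Step 1: Evaluate f(x).
f(5.7888) = 5*5.7888^2 - 9*5.7888 + 3 = 118.4518
Step 2: Evaluate g(x).
g(5.7888) = 6*5.7888 - 14 = 20.7328
Step 3: Compute Lagrangian.
L = 118.4518 + 15*20.7328 = 429.4438


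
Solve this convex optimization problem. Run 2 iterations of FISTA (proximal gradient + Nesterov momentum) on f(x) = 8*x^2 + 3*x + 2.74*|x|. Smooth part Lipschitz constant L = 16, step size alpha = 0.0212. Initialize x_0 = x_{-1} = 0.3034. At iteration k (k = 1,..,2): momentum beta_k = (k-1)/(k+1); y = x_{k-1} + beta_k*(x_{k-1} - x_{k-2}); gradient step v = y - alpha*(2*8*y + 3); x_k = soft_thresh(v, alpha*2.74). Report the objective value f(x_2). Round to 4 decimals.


FISTA on f(x) = 8*x^2 + 3*x + 2.74*|x|
L = 16, alpha = 0.0212
Iteration 1: beta = 0.0, y = 0.3034 + 0.0*(0.3034 - 0.3034) = 0.3034
  grad(y) = 7.8544, v = y - alpha*grad = 0.1369
  prox(v) = soft_thresh(0.1369, 0.0581) = 0.0788
Iteration 2: beta = 0.3333, y = 0.0788 + 0.3333*(0.0788 - 0.3034) = 0.0039
  grad(y) = 3.0629, v = y - alpha*grad = -0.061
  prox(v) = soft_thresh(-0.061, 0.0581) = -0.0029
f(x_2) = 8*(-0.0029)^2 + 3*(-0.0029) + 2.74*|-0.0029| = -0.0007


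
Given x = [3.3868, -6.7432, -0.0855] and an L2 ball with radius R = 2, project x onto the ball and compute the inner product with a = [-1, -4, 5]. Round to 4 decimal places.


Step 1: Compute ||x|| (intermediates to 6 decimals).
||x|| = sqrt(3.3868^2 + (-6.7432)^2 + (-0.0855)^2) = 7.546421
Step 2: Project.
Since ||x|| > R, scale = R/||x|| = 2/7.546421 = 0.265026, proj(x) = scale * x
proj(x) = [0.89759, -1.787123, -0.02266]
Step 3: Dot product.
a^T * proj(x) = -1*0.89759 - 4*(-1.787123) + 5*(-0.02266) = 6.1376


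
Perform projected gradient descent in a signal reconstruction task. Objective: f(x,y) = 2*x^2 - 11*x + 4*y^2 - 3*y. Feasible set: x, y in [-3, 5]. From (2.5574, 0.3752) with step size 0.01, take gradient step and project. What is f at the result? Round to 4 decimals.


Step 1: Compute gradient at (2.5574, 0.3752).
grad_x = 2*2*2.5574 - 11 = -0.7704
grad_y = 2*4*0.3752 - 3 = 0.0016
Step 2: Gradient step.
x_raw = 2.5574 - 0.01*-0.7704 = 2.5651
y_raw = 0.3752 - 0.01*0.0016 = 0.3752
Step 3: Project onto [-3, 5].
x_proj = clip(2.5651) = 2.5651
y_proj = clip(0.3752) = 0.3752
Step 4: Evaluate f.
f(2.5651, 0.3752) = -15.6191


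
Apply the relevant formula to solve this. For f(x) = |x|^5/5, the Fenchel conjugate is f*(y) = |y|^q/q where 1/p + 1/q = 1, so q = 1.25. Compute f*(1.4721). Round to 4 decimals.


The conjugate exponent q satisfies 1/p + 1/q = 1.
p = 5, so q = 5/(5 - 1) = 1.25
|y|^q = 1.4721^1.25 = 1.6215
f*(1.4721) = 1.6215 / 1.25 = 1.2972


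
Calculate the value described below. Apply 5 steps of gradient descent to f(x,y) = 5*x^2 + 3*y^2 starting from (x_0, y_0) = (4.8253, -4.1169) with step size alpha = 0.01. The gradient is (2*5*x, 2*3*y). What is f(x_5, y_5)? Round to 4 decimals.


Gradient descent on f(x,y) = 5*x^2 + 3*y^2.
Starting point: (4.8253, -4.1169), alpha = 0.01
Step 1: grad_x = 2*5*4.8253 = 48.253, grad_y = 2*3*-4.1169 = -24.7014
  x_1 = 4.8253 - 0.01*48.253 = 4.3428
  y_1 = -4.1169 - 0.01*-24.7014 = -3.8699
Step 2: grad_x = 2*5*4.3428 = 43.4277, grad_y = 2*3*-3.8699 = -23.2193
  x_2 = 4.3428 - 0.01*43.4277 = 3.9085
  y_2 = -3.8699 - 0.01*-23.2193 = -3.6377
Step 3: grad_x = 2*5*3.9085 = 39.0849, grad_y = 2*3*-3.6377 = -21.8262
  x_3 = 3.9085 - 0.01*39.0849 = 3.5176
  y_3 = -3.6377 - 0.01*-21.8262 = -3.4194
Step 4: grad_x = 2*5*3.5176 = 35.1764, grad_y = 2*3*-3.4194 = -20.5166
  x_4 = 3.5176 - 0.01*35.1764 = 3.1659
  y_4 = -3.4194 - 0.01*-20.5166 = -3.2143
Step 5: grad_x = 2*5*3.1659 = 31.6588, grad_y = 2*3*-3.2143 = -19.2856
  x_5 = 3.1659 - 0.01*31.6588 = 2.8493
  y_5 = -3.2143 - 0.01*-19.2856 = -3.0214
f(2.8493, -3.0214) = 5*2.8493^2 + 3*(-3.0214)^2 = 67.9791


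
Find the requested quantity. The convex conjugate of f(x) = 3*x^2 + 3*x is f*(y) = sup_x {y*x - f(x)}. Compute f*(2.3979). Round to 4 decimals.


f*(y) = sup_x {y*x - a*x^2 - b*x} = sup_x {(y-b)*x - a*x^2}
FOC: (y - b) - 2a*x = 0 => x* = (y - b)/(2a)
x* = (2.3979 - 3)/(2*3) = -0.1004
f*(2.3979) = (y-b)^2/(4a) = (2.3979 - 3)^2/(4*3)
= 0.3625/12 = 0.0302


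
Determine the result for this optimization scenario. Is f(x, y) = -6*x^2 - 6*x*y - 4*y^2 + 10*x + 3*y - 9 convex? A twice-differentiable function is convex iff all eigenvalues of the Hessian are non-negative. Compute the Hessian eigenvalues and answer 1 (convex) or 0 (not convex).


The Hessian of f(x,y) = -6*x^2 - 6*x*y - 4*y^2 + 10*x + 3*y - 9 is:
H = [[-12, -6], [-6, -8]]
Trace = -12 - 8 = -20
Determinant = -12*-8 - (-6)^2 = 60
Discriminant = (-20)^2 - 4*60 = 160.0
Eigenvalues: lambda_1 = -16.3246, lambda_2 = -3.6754
The function is not convex.

0


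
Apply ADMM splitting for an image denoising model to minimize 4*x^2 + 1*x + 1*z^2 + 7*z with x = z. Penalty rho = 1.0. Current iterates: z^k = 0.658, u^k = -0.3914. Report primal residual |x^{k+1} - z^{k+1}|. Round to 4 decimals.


ADMM iteration with rho = 1.0, z^k = 0.658, u^k = -0.3914
Step 1: x-update.
Minimize 4*x^2 + 1*x + (1.0/2)*(x - 0.658 - 0.3914)^2
FOC: (2*4 + 1.0)*x = -1 + 1.0*(0.658 + 0.3914)
x^{k+1} = 0.0055
Step 2: z-update.
Minimize 1*z^2 + 7*z + (1.0/2)*(0.0055 - z - 0.3914)^2
FOC: (2*1 + 1.0)*z = -7 + 1.0*(0.0055 - 0.3914)
z^{k+1} = -2.462
Step 3: u-update.
u^{k+1} = -0.3914 + 0.0055 + 2.462 = 2.0761
Step 4: Primal residual = |0.0055 + 2.462| = 2.4675


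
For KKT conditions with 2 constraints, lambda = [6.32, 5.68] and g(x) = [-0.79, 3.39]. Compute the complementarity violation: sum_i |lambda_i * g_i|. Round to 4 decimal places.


KKT complementary slackness check:
lambda_1 * g_1 = 6.32 * -0.79 = -4.9928
lambda_2 * g_2 = 5.68 * 3.39 = 19.2552
Total violation = 4.9928 + 19.2552 = 24.248


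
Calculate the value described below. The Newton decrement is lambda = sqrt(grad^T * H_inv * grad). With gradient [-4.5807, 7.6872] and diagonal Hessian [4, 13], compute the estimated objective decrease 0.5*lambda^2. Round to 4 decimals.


Step 1: H is diagonal, so H^(-1) * g = [-1.1452, 0.5913].
Step 2: g^T H^(-1) g = sum_i g_i^2 / H_ii
  = (-4.5807)^2/4 + (7.6872)^2/13
  = 5.2457 + 4.5456 = 9.7913
Step 3: Objective decrease = 0.5 * g^T H^(-1) g = 4.8957


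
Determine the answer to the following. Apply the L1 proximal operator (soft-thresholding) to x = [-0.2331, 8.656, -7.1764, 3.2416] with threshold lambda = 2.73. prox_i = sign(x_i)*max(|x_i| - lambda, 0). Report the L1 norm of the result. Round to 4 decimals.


Soft-thresholding with lambda = 2.73:
prox(-0.2331) = sign(-0.2331)*max(|-0.2331| - 2.73, 0) = 0.0
prox(8.656) = sign(8.656)*max(|8.656| - 2.73, 0) = 5.926
prox(-7.1764) = sign(-7.1764)*max(|-7.1764| - 2.73, 0) = -4.4464
prox(3.2416) = sign(3.2416)*max(|3.2416| - 2.73, 0) = 0.5116
prox(x) = [0.0, 5.926, -4.4464, 0.5116]
||prox(x)||_1 = 0.0 + 5.926 + 4.4464 + 0.5116 = 10.884


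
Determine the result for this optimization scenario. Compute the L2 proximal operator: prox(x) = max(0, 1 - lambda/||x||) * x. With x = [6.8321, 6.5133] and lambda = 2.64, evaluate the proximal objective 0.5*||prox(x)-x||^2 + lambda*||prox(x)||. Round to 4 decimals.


Step 1: Compute ||x||.
||x|| = 9.4393
Step 2: Compute scaling factor.
scale = max(0, 1 - 2.64/9.4393) = 0.7203
Step 3: prox(x) = [4.9213, 4.6917]
||prox(x)|| = 6.7993
Step 4: Proximal objective.
0.5*||prox-x||^2 = 3.4848
lambda*||prox|| = 17.9502
Total = 21.435


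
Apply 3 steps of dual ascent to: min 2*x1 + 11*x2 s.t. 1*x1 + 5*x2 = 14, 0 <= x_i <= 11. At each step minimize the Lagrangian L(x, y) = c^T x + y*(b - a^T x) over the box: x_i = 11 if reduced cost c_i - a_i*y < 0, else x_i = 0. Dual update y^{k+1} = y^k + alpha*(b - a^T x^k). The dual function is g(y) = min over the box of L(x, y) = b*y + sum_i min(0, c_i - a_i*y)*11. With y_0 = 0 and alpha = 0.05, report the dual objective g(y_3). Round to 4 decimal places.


Dual ascent for LP: min 2*x1 + 11*x2, 1*x1 + 5*x2 = 14, 0 <= x_i <= 11
Step 1: y^k = 0.0, reduced costs: (2.0, 11.0)
  x^k = (0.0, 0.0), subgradient = b - a^T x = 14.0
  y^{k+1} = 0.0 + 0.05*14.0 = 0.7
Step 2: y^k = 0.7, reduced costs: (1.3, 7.5)
  x^k = (0.0, 0.0), subgradient = b - a^T x = 14.0
  y^{k+1} = 0.7 + 0.05*14.0 = 1.4
Step 3: y^k = 1.4, reduced costs: (0.6, 4.0)
  x^k = (0.0, 0.0), subgradient = b - a^T x = 14.0
  y^{k+1} = 1.4 + 0.05*14.0 = 2.1
Dual objective at y_3 = 2.1: reduced costs (-0.1, 0.5), box minimizer x = (11.0, 0.0)
g(y_3) = b*y + (c1 - a1*y)*x1 + (c2 - a2*y)*x2 = 14*2.1 + (-0.1)*11.0 + 0.5*0.0 = 29.4 - 1.1 + 0.0 = 28.3


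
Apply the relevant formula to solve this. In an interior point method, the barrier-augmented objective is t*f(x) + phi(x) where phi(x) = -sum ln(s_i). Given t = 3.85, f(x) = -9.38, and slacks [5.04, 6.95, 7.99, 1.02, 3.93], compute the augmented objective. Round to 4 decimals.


Step 1: Compute log-barrier.
ln values: [1.6174, 1.9387, 2.0782, 0.0198, 1.3686]
phi = -(1.6174 + 1.9387 + 2.0782 + 0.0198 + 1.3686) = -7.0228
Step 2: Compute augmented objective.
t*f(x) = 3.85*-9.38 = -36.113
Total = -36.113 - 7.0228 = -43.1358


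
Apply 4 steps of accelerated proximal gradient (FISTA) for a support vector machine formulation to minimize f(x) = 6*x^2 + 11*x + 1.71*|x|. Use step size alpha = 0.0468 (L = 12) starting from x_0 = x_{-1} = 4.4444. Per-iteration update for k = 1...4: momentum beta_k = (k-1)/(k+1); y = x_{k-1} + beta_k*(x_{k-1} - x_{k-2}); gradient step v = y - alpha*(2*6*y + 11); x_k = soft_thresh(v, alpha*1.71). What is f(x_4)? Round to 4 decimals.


FISTA on f(x) = 6*x^2 + 11*x + 1.71*|x|
L = 12, alpha = 0.0468
Iteration 1: beta = 0.0, y = 4.4444 + 0.0*(4.4444 - 4.4444) = 4.4444
  grad(y) = 64.3328, v = y - alpha*grad = 1.4336
  prox(v) = soft_thresh(1.4336, 0.08) = 1.3536
Iteration 2: beta = 0.3333, y = 1.3536 + 0.3333*(1.3536 - 4.4444) = 0.3233
  grad(y) = 14.88, v = y - alpha*grad = -0.3731
  prox(v) = soft_thresh(-0.3731, 0.08) = -0.293
Iteration 3: beta = 0.5, y = -0.293 + 0.5*(-0.293 - 1.3536) = -1.1163
  grad(y) = -2.396, v = y - alpha*grad = -1.0042
  prox(v) = soft_thresh(-1.0042, 0.08) = -0.9242
Iteration 4: beta = 0.6, y = -0.9242 + 0.6*(-0.9242 + 0.293) = -1.3029
  grad(y) = -4.6344, v = y - alpha*grad = -1.086
  prox(v) = soft_thresh(-1.086, 0.08) = -1.0059
f(x_4) = 6*(-1.0059)^2 + 11*(-1.0059) + 1.71*|-1.0059| = -3.2737


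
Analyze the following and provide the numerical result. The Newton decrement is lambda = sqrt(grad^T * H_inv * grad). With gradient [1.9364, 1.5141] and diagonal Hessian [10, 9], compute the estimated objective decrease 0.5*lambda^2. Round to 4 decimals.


Step 1: H is diagonal, so H^(-1) * g = [0.1936, 0.1682].
Step 2: g^T H^(-1) g = sum_i g_i^2 / H_ii
  = (1.9364)^2/10 + (1.5141)^2/9
  = 0.375 + 0.2547 = 0.6297
Step 3: Objective decrease = 0.5 * g^T H^(-1) g = 0.3148


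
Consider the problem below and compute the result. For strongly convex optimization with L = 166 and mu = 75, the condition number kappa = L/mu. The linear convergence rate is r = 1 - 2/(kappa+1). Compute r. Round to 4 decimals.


Step 1: Compute the condition number.
kappa = L/mu = 166/75 = 2.2133
Step 2: Compute the convergence rate.
r = 1 - 2/(kappa + 1) = 1 - 2*mu/(L + mu) = (L - mu)/(L + mu) = 91/241 = 0.3776


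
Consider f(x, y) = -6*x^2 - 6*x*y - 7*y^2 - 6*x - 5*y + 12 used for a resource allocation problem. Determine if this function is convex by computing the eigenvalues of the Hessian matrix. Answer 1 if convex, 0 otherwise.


The Hessian of f(x,y) = -6*x^2 - 6*x*y - 7*y^2 - 6*x - 5*y + 12 is:
H = [[-12, -6], [-6, -14]]
Trace = -12 - 14 = -26
Determinant = -12*-14 - (-6)^2 = 132
Discriminant = (-26)^2 - 4*132 = 148.0
Eigenvalues: lambda_1 = -19.0828, lambda_2 = -6.9172
The function is not convex.

0


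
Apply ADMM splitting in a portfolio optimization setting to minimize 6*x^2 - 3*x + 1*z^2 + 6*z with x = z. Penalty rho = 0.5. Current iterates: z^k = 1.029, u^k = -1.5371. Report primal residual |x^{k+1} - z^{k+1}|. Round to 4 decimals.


ADMM iteration with rho = 0.5, z^k = 1.029, u^k = -1.5371
Step 1: x-update.
Minimize 6*x^2 - 3*x + (0.5/2)*(x - 1.029 - 1.5371)^2
FOC: (2*6 + 0.5)*x = 3 + 0.5*(1.029 + 1.5371)
x^{k+1} = 0.3426
Step 2: z-update.
Minimize 1*z^2 + 6*z + (0.5/2)*(0.3426 - z - 1.5371)^2
FOC: (2*1 + 0.5)*z = -6 + 0.5*(0.3426 - 1.5371)
z^{k+1} = -2.6389
Step 3: u-update.
u^{k+1} = -1.5371 + 0.3426 + 2.6389 = 1.4444
Step 4: Primal residual = |0.3426 + 2.6389| = 2.9815


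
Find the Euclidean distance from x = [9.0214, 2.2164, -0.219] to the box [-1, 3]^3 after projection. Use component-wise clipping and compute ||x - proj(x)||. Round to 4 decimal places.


Project each component onto [-1, 3].
clip(9.0214) = 3.0, clip(2.2164) = 2.2164, clip(-0.219) = -0.219
Projection = [3.0, 2.2164, -0.219]
Squared diffs: [36.2573, 0.0, 0.0]
Distance = sqrt(36.2573) = 6.0214


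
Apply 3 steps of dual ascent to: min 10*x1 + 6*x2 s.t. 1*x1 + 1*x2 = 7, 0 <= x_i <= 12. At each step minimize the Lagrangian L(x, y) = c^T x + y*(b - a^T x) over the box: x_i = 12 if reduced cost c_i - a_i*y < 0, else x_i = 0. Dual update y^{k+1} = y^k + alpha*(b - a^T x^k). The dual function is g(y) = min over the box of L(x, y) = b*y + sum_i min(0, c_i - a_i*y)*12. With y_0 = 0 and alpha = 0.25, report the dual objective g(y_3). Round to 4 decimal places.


Dual ascent for LP: min 10*x1 + 6*x2, 1*x1 + 1*x2 = 7, 0 <= x_i <= 12
Step 1: y^k = 0.0, reduced costs: (10.0, 6.0)
  x^k = (0.0, 0.0), subgradient = b - a^T x = 7.0
  y^{k+1} = 0.0 + 0.25*7.0 = 1.75
Step 2: y^k = 1.75, reduced costs: (8.25, 4.25)
  x^k = (0.0, 0.0), subgradient = b - a^T x = 7.0
  y^{k+1} = 1.75 + 0.25*7.0 = 3.5
Step 3: y^k = 3.5, reduced costs: (6.5, 2.5)
  x^k = (0.0, 0.0), subgradient = b - a^T x = 7.0
  y^{k+1} = 3.5 + 0.25*7.0 = 5.25
Dual objective at y_3 = 5.25: reduced costs (4.75, 0.75), box minimizer x = (0.0, 0.0)
g(y_3) = b*y + (c1 - a1*y)*x1 + (c2 - a2*y)*x2 = 7*5.25 + 4.75*0.0 + 0.75*0.0 = 36.75 + 0.0 + 0.0 = 36.75


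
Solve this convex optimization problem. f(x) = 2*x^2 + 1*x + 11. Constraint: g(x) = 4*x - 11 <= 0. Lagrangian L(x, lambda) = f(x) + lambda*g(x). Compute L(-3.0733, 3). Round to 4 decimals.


Step 1: Evaluate f(x).
f(-3.0733) = 2*(-3.0733)^2 + 1*(-3.0733) + 11 = 26.817
Step 2: Evaluate g(x).
g(-3.0733) = 4*-3.0733 - 11 = -23.2932
Step 3: Compute Lagrangian.
L = 26.817 + 3*-23.2932 = -43.0626


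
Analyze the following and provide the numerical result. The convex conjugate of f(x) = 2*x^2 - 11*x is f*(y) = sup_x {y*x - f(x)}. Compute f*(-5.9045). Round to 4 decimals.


f*(y) = sup_x {y*x - a*x^2 - b*x} = sup_x {(y-b)*x - a*x^2}
FOC: (y - b) - 2a*x = 0 => x* = (y - b)/(2a)
x* = (-5.9045 + 11)/(2*2) = 1.2739
f*(-5.9045) = (y-b)^2/(4a) = (-5.9045 + 11)^2/(4*2)
= 25.9641/8 = 3.2455


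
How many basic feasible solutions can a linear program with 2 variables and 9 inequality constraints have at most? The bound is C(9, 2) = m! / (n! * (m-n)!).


Each vertex corresponds to some choice of n active constraints out of m, so the number of vertices is at most C(m, n) = m! / (n!(m-n)!).
m = 9, n = 2
Numerator: 9 * 8
Denominator: 2! = 2
C(9, 2) = 36


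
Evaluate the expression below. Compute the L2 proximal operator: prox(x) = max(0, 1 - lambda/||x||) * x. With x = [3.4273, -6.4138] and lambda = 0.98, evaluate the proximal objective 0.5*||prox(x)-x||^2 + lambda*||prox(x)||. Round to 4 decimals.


Step 1: Compute ||x||.
||x|| = 7.2721
Step 2: Compute scaling factor.
scale = max(0, 1 - 0.98/7.2721) = 0.8652
Step 3: prox(x) = [2.9654, -5.5495]
||prox(x)|| = 6.2921
Step 4: Proximal objective.
0.5*||prox-x||^2 = 0.4802
lambda*||prox|| = 6.1663
Total = 6.6464


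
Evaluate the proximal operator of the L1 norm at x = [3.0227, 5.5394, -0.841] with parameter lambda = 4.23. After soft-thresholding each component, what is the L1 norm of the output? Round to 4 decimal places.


Soft-thresholding with lambda = 4.23:
prox(3.0227) = sign(3.0227)*max(|3.0227| - 4.23, 0) = 0.0
prox(5.5394) = sign(5.5394)*max(|5.5394| - 4.23, 0) = 1.3094
prox(-0.841) = sign(-0.841)*max(|-0.841| - 4.23, 0) = 0.0
prox(x) = [0.0, 1.3094, 0.0]
||prox(x)||_1 = 0.0 + 1.3094 + 0.0 = 1.3094
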